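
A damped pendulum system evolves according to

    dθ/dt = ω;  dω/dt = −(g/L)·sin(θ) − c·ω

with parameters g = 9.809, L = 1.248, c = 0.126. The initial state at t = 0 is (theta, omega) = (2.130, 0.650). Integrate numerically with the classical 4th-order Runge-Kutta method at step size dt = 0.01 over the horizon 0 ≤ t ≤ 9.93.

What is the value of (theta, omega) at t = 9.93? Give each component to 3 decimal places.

t=0.000: state=(2.130, 0.650)
step 1 (dt=0.01): k1=(0.650, -6.744), k2=(0.616, -6.727), k3=(0.616, -6.727), k4=(0.583, -6.710); state += dt/6·(k1+2k2+2k3+k4)
t=0.010: state=(2.136, 0.583)
t=0.020: state=(2.142, 0.516)
t=0.030: state=(2.146, 0.449)
continuing one RK4 step at a time; state shown every 50 steps (Δt=0.5):
t=0.500: state=(1.618, -2.786)
t=1.000: state=(-0.464, -4.510)
t=1.500: state=(-1.858, -0.836)
t=2.000: state=(-1.339, 2.910)
t=2.500: state=(0.652, 3.916)
t=3.000: state=(1.705, 0.141)
t=3.500: state=(0.826, -3.500)
t=4.000: state=(-1.033, -2.807)
t=4.500: state=(-1.468, 1.089)
t=5.000: state=(-0.105, 3.767)
t=5.500: state=(1.312, 1.222)
t=6.000: state=(0.966, -2.488)
t=6.500: state=(-0.639, -2.927)
t=7.000: state=(-1.265, 0.592)
t=7.500: state=(-0.179, 3.226)
t=8.000: state=(1.090, 1.159)
t=8.500: state=(0.782, -2.248)
t=9.000: state=(-0.607, -2.415)
t=9.500: state=(-1.039, 0.830)
t=9.930: state=(-0.176, 2.778)

(theta, omega) = (-0.176, 2.778)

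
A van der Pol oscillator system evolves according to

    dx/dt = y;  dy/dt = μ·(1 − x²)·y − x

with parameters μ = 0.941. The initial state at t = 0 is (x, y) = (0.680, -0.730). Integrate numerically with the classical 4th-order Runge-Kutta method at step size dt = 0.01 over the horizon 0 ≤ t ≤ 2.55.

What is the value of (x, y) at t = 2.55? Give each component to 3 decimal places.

(x, y) = (-1.542, 0.635)

t=0.000: state=(0.680, -0.730)
step 1 (dt=0.01): k1=(-0.730, -1.049), k2=(-0.735, -1.052), k3=(-0.735, -1.052), k4=(-0.741, -1.054); state += dt/6·(k1+2k2+2k3+k4)
t=0.010: state=(0.673, -0.741)
t=0.020: state=(0.665, -0.751)
t=0.030: state=(0.658, -0.762)
continuing one RK4 step at a time; state shown every 10 steps (Δt=0.1):
t=0.100: state=(0.602, -0.838)
t=0.200: state=(0.512, -0.951)
t=0.300: state=(0.411, -1.072)
t=0.400: state=(0.298, -1.201)
t=0.500: state=(0.171, -1.338)
t=0.600: state=(0.030, -1.479)
t=0.700: state=(-0.125, -1.619)
t=0.800: state=(-0.294, -1.750)
t=0.900: state=(-0.474, -1.856)
t=1.000: state=(-0.663, -1.919)
t=1.100: state=(-0.856, -1.919)
t=1.200: state=(-1.044, -1.841)
t=1.300: state=(-1.221, -1.680)
t=1.400: state=(-1.378, -1.447)
t=1.500: state=(-1.509, -1.169)
t=1.600: state=(-1.611, -0.875)
t=1.700: state=(-1.684, -0.592)
t=1.800: state=(-1.731, -0.337)
t=1.900: state=(-1.753, -0.120)
t=2.000: state=(-1.756, 0.061)
t=2.100: state=(-1.742, 0.209)
t=2.200: state=(-1.715, 0.331)
t=2.300: state=(-1.676, 0.433)
t=2.400: state=(-1.629, 0.521)
t=2.500: state=(-1.573, 0.598)
t=2.550: state=(-1.542, 0.635)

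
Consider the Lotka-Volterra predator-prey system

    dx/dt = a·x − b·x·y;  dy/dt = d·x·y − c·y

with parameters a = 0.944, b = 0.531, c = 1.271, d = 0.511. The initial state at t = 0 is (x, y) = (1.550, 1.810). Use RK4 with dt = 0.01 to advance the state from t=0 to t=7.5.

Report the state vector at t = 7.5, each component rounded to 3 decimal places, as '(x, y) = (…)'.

t=0.000: state=(1.550, 1.810)
step 1 (dt=0.01): k1=(-0.027, -0.867), k2=(-0.023, -0.865), k3=(-0.023, -0.865), k4=(-0.019, -0.863); state += dt/6·(k1+2k2+2k3+k4)
t=0.010: state=(1.550, 1.801)
t=0.020: state=(1.550, 1.793)
t=0.030: state=(1.550, 1.784)
continuing one RK4 step at a time; state shown every 25 steps (Δt=0.25):
t=0.250: state=(1.565, 1.607)
t=0.500: state=(1.620, 1.432)
t=0.750: state=(1.713, 1.289)
t=1.000: state=(1.842, 1.177)
t=1.250: state=(2.006, 1.095)
t=1.500: state=(2.205, 1.042)
t=1.750: state=(2.436, 1.020)
t=2.000: state=(2.692, 1.030)
t=2.250: state=(2.966, 1.076)
t=2.500: state=(3.238, 1.164)
t=2.750: state=(3.483, 1.302)
t=3.000: state=(3.665, 1.497)
t=3.250: state=(3.743, 1.751)
t=3.500: state=(3.683, 2.051)
t=3.750: state=(3.479, 2.362)
t=4.000: state=(3.160, 2.630)
t=4.250: state=(2.787, 2.799)
t=4.500: state=(2.424, 2.840)
t=4.750: state=(2.113, 2.760)
t=5.000: state=(1.875, 2.589)
t=5.250: state=(1.708, 2.367)
t=5.500: state=(1.604, 2.128)
t=5.750: state=(1.556, 1.894)
t=6.000: state=(1.554, 1.680)
t=6.250: state=(1.595, 1.495)
t=6.500: state=(1.673, 1.340)
t=6.750: state=(1.789, 1.216)
t=7.000: state=(1.940, 1.122)
t=7.250: state=(2.126, 1.059)
t=7.500: state=(2.345, 1.025)

(x, y) = (2.345, 1.025)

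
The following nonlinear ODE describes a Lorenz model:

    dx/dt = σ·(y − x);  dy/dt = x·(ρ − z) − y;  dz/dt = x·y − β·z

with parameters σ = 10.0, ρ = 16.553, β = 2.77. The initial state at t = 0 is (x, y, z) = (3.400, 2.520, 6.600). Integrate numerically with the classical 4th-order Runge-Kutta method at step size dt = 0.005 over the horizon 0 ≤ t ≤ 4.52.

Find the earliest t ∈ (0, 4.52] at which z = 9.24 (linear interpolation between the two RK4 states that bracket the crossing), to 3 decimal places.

t=0.000: state=(3.400, 2.520, 6.600)
step 1 (dt=0.005): k1=(-8.800, 31.320, -9.714), k2=(-7.797, 31.105, -9.438), k3=(-7.827, 31.128, -9.435), k4=(-6.852, 30.934, -9.159); state += dt/6·(k1+2k2+2k3+k4)
t=0.005: state=(3.361, 2.676, 6.553)
t=0.010: state=(3.331, 2.829, 6.508)
t=0.015: state=(3.311, 2.982, 6.467)
continuing one RK4 step at a time; state shown every 40 steps (Δt=0.2):
t=0.200: state=(6.504, 9.749, 8.328)
t=0.220: state=(7.173, 10.609, 9.235)
next step: t=0.225: state=(7.346, 10.817, 9.494) — z has crossed 9.24
linear interpolation between t=0.220 (9.23530) and t=0.225 (9.49449) → t≈0.220

t = 0.220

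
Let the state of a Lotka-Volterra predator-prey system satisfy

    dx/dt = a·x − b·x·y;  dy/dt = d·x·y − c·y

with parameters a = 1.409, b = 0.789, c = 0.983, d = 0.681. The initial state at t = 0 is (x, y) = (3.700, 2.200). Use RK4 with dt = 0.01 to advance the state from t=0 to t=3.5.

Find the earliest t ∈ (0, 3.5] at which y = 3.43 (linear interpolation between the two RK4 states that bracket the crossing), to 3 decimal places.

t=0.000: state=(3.700, 2.200)
step 1 (dt=0.01): k1=(-1.209, 3.381), k2=(-1.256, 3.398), k3=(-1.257, 3.397), k4=(-1.304, 3.414); state += dt/6·(k1+2k2+2k3+k4)
t=0.010: state=(3.687, 2.234)
t=0.020: state=(3.674, 2.268)
t=0.030: state=(3.659, 2.303)
continuing one RK4 step at a time; state shown every 20 steps (Δt=0.2):
t=0.200: state=(3.277, 2.918)
t=0.340: state=(2.814, 3.402)
next step: t=0.350: state=(2.778, 3.434) — y has crossed 3.43
linear interpolation between t=0.340 (3.40229) and t=0.350 (3.43377) → t≈0.349

t = 0.349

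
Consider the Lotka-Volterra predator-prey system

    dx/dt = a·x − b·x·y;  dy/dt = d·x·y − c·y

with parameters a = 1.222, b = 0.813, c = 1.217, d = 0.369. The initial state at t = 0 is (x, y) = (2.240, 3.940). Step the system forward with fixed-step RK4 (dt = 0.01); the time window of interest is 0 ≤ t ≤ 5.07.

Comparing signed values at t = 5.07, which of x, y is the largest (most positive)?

largest component: x

t=0.000: state=(2.240, 3.940)
step 1 (dt=0.01): k1=(-4.438, -1.538), k2=(-4.380, -1.568), k3=(-4.380, -1.567), k4=(-4.323, -1.596); state += dt/6·(k1+2k2+2k3+k4)
t=0.010: state=(2.196, 3.924)
t=0.020: state=(2.154, 3.908)
t=0.030: state=(2.112, 3.891)
continuing one RK4 step at a time; state shown every 20 steps (Δt=0.2):
t=0.200: state=(1.553, 3.545)
t=0.400: state=(1.158, 3.067)
t=0.600: state=(0.934, 2.595)
t=0.800: state=(0.810, 2.169)
t=1.000: state=(0.749, 1.800)
t=1.200: state=(0.733, 1.491)
t=1.400: state=(0.750, 1.234)
t=1.600: state=(0.798, 1.024)
t=1.800: state=(0.875, 0.854)
t=2.000: state=(0.984, 0.717)
t=2.200: state=(1.128, 0.607)
t=2.400: state=(1.315, 0.521)
t=2.600: state=(1.551, 0.454)
t=2.800: state=(1.848, 0.403)
t=3.000: state=(2.217, 0.367)
t=3.200: state=(2.672, 0.344)
t=3.400: state=(3.229, 0.335)
t=3.600: state=(3.903, 0.342)
t=3.800: state=(4.705, 0.368)
t=4.000: state=(5.637, 0.422)
t=4.200: state=(6.671, 0.521)
t=4.400: state=(7.727, 0.695)
t=4.600: state=(8.617, 0.997)
t=4.800: state=(9.007, 1.505)
t=5.000: state=(8.493, 2.265)
t=5.070: state=(8.061, 2.576)
compare at T: x=8.061, y=2.576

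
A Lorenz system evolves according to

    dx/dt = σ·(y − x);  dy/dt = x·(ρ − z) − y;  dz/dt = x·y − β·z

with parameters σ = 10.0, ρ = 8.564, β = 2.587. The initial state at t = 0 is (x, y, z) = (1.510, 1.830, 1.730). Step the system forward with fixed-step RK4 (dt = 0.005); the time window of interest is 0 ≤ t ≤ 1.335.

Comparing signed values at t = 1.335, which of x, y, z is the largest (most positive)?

largest component: z

t=0.000: state=(1.510, 1.830, 1.730)
step 1 (dt=0.005): k1=(3.200, 8.489, -1.712), k2=(3.332, 8.529, -1.654), k3=(3.330, 8.531, -1.654), k4=(3.460, 8.573, -1.595); state += dt/6·(k1+2k2+2k3+k4)
t=0.005: state=(1.527, 1.873, 1.722)
t=0.010: state=(1.545, 1.916, 1.714)
t=0.015: state=(1.564, 1.959, 1.707)
continuing one RK4 step at a time; state shown every 10 steps (Δt=0.05):
t=0.050: state=(1.730, 2.280, 1.676)
t=0.100: state=(2.055, 2.802, 1.698)
t=0.150: state=(2.477, 3.416, 1.823)
t=0.200: state=(2.995, 4.131, 2.087)
t=0.250: state=(3.611, 4.936, 2.538)
t=0.300: state=(4.315, 5.794, 3.231)
t=0.350: state=(5.076, 6.622, 4.214)
t=0.400: state=(5.834, 7.288, 5.495)
t=0.450: state=(6.492, 7.628, 7.003)
t=0.500: state=(6.929, 7.507, 8.557)
t=0.550: state=(7.042, 6.901, 9.900)
t=0.600: state=(6.791, 5.945, 10.794)
t=0.650: state=(6.230, 4.876, 11.139)
t=0.700: state=(5.486, 3.913, 10.991)
t=0.750: state=(4.701, 3.174, 10.497)
t=0.800: state=(3.988, 2.680, 9.814)
t=0.850: state=(3.406, 2.391, 9.058)
t=0.900: state=(2.973, 2.256, 8.303)
t=0.950: state=(2.682, 2.231, 7.591)
t=1.000: state=(2.514, 2.286, 6.943)
t=1.050: state=(2.448, 2.406, 6.372)
t=1.100: state=(2.467, 2.580, 5.885)
t=1.150: state=(2.558, 2.808, 5.488)
t=1.200: state=(2.714, 3.086, 5.186)
t=1.250: state=(2.929, 3.415, 4.987)
t=1.300: state=(3.199, 3.791, 4.900)
t=1.335: state=(3.418, 4.077, 4.911)
compare at T: x=3.418, y=4.077, z=4.911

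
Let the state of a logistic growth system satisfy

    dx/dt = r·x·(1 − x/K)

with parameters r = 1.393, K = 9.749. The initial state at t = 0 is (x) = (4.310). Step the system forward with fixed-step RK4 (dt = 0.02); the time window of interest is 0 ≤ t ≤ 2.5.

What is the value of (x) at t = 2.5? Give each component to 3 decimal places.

(x) = (9.385)

t=0.000: state=(4.310)
step 1 (dt=0.02): k1=(3.350), k2=(3.355), k3=(3.355), k4=(3.360); state += dt/6·(k1+2k2+2k3+k4)
t=0.020: state=(4.377)
t=0.040: state=(4.444)
t=0.060: state=(4.512)
continuing one RK4 step at a time; state shown every 5 steps (Δt=0.1):
t=0.100: state=(4.647)
t=0.200: state=(4.986)
t=0.300: state=(5.325)
t=0.400: state=(5.659)
t=0.500: state=(5.985)
t=0.600: state=(6.302)
t=0.700: state=(6.605)
t=0.800: state=(6.894)
t=0.900: state=(7.167)
t=1.000: state=(7.423)
t=1.100: state=(7.661)
t=1.200: state=(7.880)
t=1.300: state=(8.081)
t=1.400: state=(8.265)
t=1.500: state=(8.432)
t=1.600: state=(8.583)
t=1.700: state=(8.719)
t=1.800: state=(8.840)
t=1.900: state=(8.949)
t=2.000: state=(9.045)
t=2.100: state=(9.131)
t=2.200: state=(9.207)
t=2.300: state=(9.274)
t=2.400: state=(9.333)
t=2.500: state=(9.385)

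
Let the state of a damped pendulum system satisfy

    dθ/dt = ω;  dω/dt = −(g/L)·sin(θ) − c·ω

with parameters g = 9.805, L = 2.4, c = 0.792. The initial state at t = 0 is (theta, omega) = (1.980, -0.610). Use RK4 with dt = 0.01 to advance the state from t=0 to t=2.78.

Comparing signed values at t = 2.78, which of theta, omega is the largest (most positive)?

largest component: omega

t=0.000: state=(1.980, -0.610)
step 1 (dt=0.01): k1=(-0.610, -3.265), k2=(-0.626, -3.257), k3=(-0.626, -3.257), k4=(-0.643, -3.249); state += dt/6·(k1+2k2+2k3+k4)
t=0.010: state=(1.974, -0.643)
t=0.020: state=(1.967, -0.675)
t=0.030: state=(1.960, -0.707)
continuing one RK4 step at a time; state shown every 10 steps (Δt=0.1):
t=0.100: state=(1.903, -0.929)
t=0.200: state=(1.795, -1.236)
t=0.300: state=(1.656, -1.529)
t=0.400: state=(1.489, -1.805)
t=0.500: state=(1.296, -2.054)
t=0.600: state=(1.080, -2.261)
t=0.700: state=(0.846, -2.411)
t=0.800: state=(0.600, -2.486)
t=0.900: state=(0.351, -2.475)
t=1.000: state=(0.108, -2.375)
t=1.100: state=(-0.121, -2.191)
t=1.200: state=(-0.328, -1.935)
t=1.300: state=(-0.506, -1.628)
t=1.400: state=(-0.652, -1.288)
t=1.500: state=(-0.763, -0.934)
t=1.600: state=(-0.839, -0.579)
t=1.700: state=(-0.880, -0.237)
t=1.800: state=(-0.887, 0.085)
t=1.900: state=(-0.863, 0.381)
t=2.000: state=(-0.812, 0.644)
t=2.100: state=(-0.736, 0.870)
t=2.200: state=(-0.639, 1.053)
t=2.300: state=(-0.527, 1.189)
t=2.400: state=(-0.403, 1.275)
t=2.500: state=(-0.274, 1.308)
t=2.600: state=(-0.143, 1.289)
t=2.700: state=(-0.017, 1.222)
t=2.780: state=(0.077, 1.137)
compare at T: theta=0.077, omega=1.137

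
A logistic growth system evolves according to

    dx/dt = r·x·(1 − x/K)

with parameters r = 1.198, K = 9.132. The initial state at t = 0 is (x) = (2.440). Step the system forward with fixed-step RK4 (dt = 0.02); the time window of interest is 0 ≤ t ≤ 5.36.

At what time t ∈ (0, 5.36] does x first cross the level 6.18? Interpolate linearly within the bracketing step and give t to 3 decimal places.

t=0.000: state=(2.440)
step 1 (dt=0.02): k1=(2.142), k2=(2.154), k3=(2.154), k4=(2.166); state += dt/6·(k1+2k2+2k3+k4)
t=0.020: state=(2.483)
t=0.040: state=(2.527)
t=0.060: state=(2.571)
continuing one RK4 step at a time; state shown every 10 steps (Δt=0.2):
t=0.200: state=(2.891)
t=0.400: state=(3.384)
t=0.600: state=(3.908)
t=0.800: state=(4.451)
t=1.000: state=(4.996)
t=1.200: state=(5.530)
t=1.400: state=(6.037)
t=1.440: state=(6.135)
next step: t=1.460: state=(6.183) — x has crossed 6.18
linear interpolation between t=1.440 (6.13461) and t=1.460 (6.18266) → t≈1.459

t = 1.459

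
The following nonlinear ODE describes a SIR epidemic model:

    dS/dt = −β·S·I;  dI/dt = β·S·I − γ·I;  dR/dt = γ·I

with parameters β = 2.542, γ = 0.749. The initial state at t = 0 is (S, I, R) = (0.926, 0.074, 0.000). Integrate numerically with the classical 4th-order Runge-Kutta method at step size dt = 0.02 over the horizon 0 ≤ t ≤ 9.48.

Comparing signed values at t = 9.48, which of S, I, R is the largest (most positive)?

largest component: R

t=0.000: state=(0.926, 0.074, 0.000)
step 1 (dt=0.02): k1=(-0.174, 0.119, 0.055), k2=(-0.177, 0.120, 0.056), k3=(-0.177, 0.120, 0.056), k4=(-0.179, 0.122, 0.057); state += dt/6·(k1+2k2+2k3+k4)
t=0.020: state=(0.922, 0.076, 0.001)
t=0.040: state=(0.919, 0.079, 0.002)
t=0.060: state=(0.915, 0.081, 0.003)
continuing one RK4 step at a time; state shown every 25 steps (Δt=0.5):
t=0.500: state=(0.805, 0.154, 0.041)
t=1.000: state=(0.618, 0.263, 0.119)
t=1.500: state=(0.417, 0.348, 0.235)
t=2.000: state=(0.263, 0.366, 0.371)
t=2.500: state=(0.168, 0.329, 0.503)
t=3.000: state=(0.115, 0.270, 0.615)
t=3.500: state=(0.085, 0.210, 0.705)
t=4.000: state=(0.067, 0.159, 0.774)
t=4.500: state=(0.056, 0.118, 0.825)
t=5.000: state=(0.049, 0.087, 0.864)
t=5.500: state=(0.045, 0.064, 0.892)
t=6.000: state=(0.042, 0.046, 0.912)
t=6.500: state=(0.040, 0.033, 0.927)
t=7.000: state=(0.038, 0.024, 0.937)
t=7.500: state=(0.037, 0.017, 0.945)
t=8.000: state=(0.037, 0.013, 0.951)
t=8.500: state=(0.036, 0.009, 0.955)
t=9.000: state=(0.036, 0.007, 0.958)
t=9.480: state=(0.036, 0.005, 0.960)
compare at T: S=0.036, I=0.005, R=0.960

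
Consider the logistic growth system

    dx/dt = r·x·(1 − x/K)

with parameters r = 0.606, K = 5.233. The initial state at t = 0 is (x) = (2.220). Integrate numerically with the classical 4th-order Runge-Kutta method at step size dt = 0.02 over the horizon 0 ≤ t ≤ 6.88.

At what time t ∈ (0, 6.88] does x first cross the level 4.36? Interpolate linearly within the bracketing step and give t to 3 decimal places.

t=0.000: state=(2.220)
step 1 (dt=0.02): k1=(0.775), k2=(0.775), k3=(0.775), k4=(0.776); state += dt/6·(k1+2k2+2k3+k4)
t=0.020: state=(2.236)
t=0.040: state=(2.251)
t=0.060: state=(2.267)
continuing one RK4 step at a time; state shown every 25 steps (Δt=0.5):
t=0.500: state=(2.613)
t=1.000: state=(3.007)
t=1.500: state=(3.383)
t=2.000: state=(3.727)
t=2.500: state=(4.031)
t=3.000: state=(4.288)
t=3.140: state=(4.352)
next step: t=3.160: state=(4.361) — x has crossed 4.36
linear interpolation between t=3.140 (4.35206) and t=3.160 (4.36090) → t≈3.158

t = 3.158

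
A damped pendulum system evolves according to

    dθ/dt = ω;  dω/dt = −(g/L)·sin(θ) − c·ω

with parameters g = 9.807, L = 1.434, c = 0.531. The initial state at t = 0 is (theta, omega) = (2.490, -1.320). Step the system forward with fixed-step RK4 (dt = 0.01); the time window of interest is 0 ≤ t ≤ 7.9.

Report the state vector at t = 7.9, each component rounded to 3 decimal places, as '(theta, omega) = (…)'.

t=0.000: state=(2.490, -1.320)
step 1 (dt=0.01): k1=(-1.320, -3.447), k2=(-1.337, -3.473), k3=(-1.337, -3.474), k4=(-1.355, -3.500); state += dt/6·(k1+2k2+2k3+k4)
t=0.010: state=(2.477, -1.355)
t=0.020: state=(2.463, -1.390)
t=0.030: state=(2.449, -1.426)
continuing one RK4 step at a time; state shown every 50 steps (Δt=0.5):
t=0.500: state=(1.289, -3.621)
t=1.000: state=(-0.704, -3.356)
t=1.500: state=(-1.490, 0.217)
t=2.000: state=(-0.647, 2.833)
t=2.500: state=(0.709, 1.880)
t=3.000: state=(0.921, -0.977)
t=3.500: state=(0.016, -2.133)
t=4.000: state=(-0.694, -0.411)
t=4.500: state=(-0.389, 1.401)
t=5.000: state=(0.329, 1.070)
t=5.500: state=(0.463, -0.531)
t=6.000: state=(-0.019, -1.099)
t=6.500: state=(-0.364, -0.129)
t=7.000: state=(-0.162, 0.779)
t=7.500: state=(0.201, 0.476)
t=7.900: state=(0.250, -0.225)

(theta, omega) = (0.250, -0.225)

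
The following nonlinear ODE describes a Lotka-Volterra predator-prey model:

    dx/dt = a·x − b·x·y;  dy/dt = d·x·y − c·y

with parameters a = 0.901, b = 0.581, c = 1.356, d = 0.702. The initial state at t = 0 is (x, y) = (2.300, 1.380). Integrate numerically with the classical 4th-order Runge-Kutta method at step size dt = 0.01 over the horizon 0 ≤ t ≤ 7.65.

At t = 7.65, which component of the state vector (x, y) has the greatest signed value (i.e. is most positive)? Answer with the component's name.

t=0.000: state=(2.300, 1.380)
step 1 (dt=0.01): k1=(0.228, 0.357), k2=(0.226, 0.358), k3=(0.226, 0.358), k4=(0.224, 0.360); state += dt/6·(k1+2k2+2k3+k4)
t=0.010: state=(2.302, 1.384)
t=0.020: state=(2.304, 1.387)
t=0.030: state=(2.307, 1.391)
continuing one RK4 step at a time; state shown every 25 steps (Δt=0.25):
t=0.250: state=(2.341, 1.478)
t=0.500: state=(2.347, 1.590)
t=0.750: state=(2.314, 1.707)
t=1.000: state=(2.244, 1.815)
t=1.250: state=(2.146, 1.901)
t=1.500: state=(2.030, 1.955)
t=1.750: state=(1.912, 1.968)
t=2.000: state=(1.802, 1.942)
t=2.250: state=(1.709, 1.882)
t=2.500: state=(1.638, 1.799)
t=2.750: state=(1.592, 1.701)
t=3.000: state=(1.569, 1.598)
t=3.250: state=(1.569, 1.499)
t=3.500: state=(1.592, 1.409)
t=3.750: state=(1.634, 1.332)
t=4.000: state=(1.695, 1.271)
t=4.250: state=(1.771, 1.227)
t=4.500: state=(1.860, 1.202)
t=4.750: state=(1.958, 1.197)
t=5.000: state=(2.059, 1.214)
t=5.250: state=(2.157, 1.252)
t=5.500: state=(2.243, 1.313)
t=5.750: state=(2.309, 1.395)
t=6.000: state=(2.345, 1.496)
t=6.250: state=(2.345, 1.609)
t=6.500: state=(2.305, 1.725)
t=6.750: state=(2.230, 1.831)
t=7.000: state=(2.127, 1.913)
t=7.250: state=(2.011, 1.960)
t=7.500: state=(1.893, 1.966)
t=7.650: state=(1.827, 1.951)
compare at T: x=1.827, y=1.951

largest component: y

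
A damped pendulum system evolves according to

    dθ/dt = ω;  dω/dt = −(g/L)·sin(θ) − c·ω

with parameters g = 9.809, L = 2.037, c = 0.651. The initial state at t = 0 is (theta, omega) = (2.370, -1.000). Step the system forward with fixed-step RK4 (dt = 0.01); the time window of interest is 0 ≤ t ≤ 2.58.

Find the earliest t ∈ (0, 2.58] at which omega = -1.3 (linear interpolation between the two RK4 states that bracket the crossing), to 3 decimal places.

t = 0.107

t=0.000: state=(2.370, -1.000)
step 1 (dt=0.01): k1=(-1.000, -2.707), k2=(-1.014, -2.715), k3=(-1.014, -2.715), k4=(-1.027, -2.724); state += dt/6·(k1+2k2+2k3+k4)
t=0.010: state=(2.360, -1.027)
t=0.020: state=(2.349, -1.054)
t=0.030: state=(2.339, -1.082)
continuing one RK4 step at a time; state shown every 10 steps (Δt=0.1):
t=0.100: state=(2.256, -1.280)
next step: t=0.110: state=(2.243, -1.309) — omega has crossed -1.3
linear interpolation between t=0.100 (-1.27980) and t=0.110 (-1.30885) → t≈0.107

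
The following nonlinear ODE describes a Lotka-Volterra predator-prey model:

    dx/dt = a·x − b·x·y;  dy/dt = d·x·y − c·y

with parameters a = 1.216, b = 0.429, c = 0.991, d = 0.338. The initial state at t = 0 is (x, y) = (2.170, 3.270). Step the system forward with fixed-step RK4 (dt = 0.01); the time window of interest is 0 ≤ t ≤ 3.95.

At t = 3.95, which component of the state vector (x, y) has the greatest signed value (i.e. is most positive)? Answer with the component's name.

t=0.000: state=(2.170, 3.270)
step 1 (dt=0.01): k1=(-0.405, -0.842), k2=(-0.401, -0.843), k3=(-0.401, -0.843), k4=(-0.397, -0.844); state += dt/6·(k1+2k2+2k3+k4)
t=0.010: state=(2.166, 3.262)
t=0.020: state=(2.162, 3.253)
t=0.030: state=(2.158, 3.245)
continuing one RK4 step at a time; state shown every 20 steps (Δt=0.2):
t=0.200: state=(2.106, 3.099)
t=0.400: state=(2.074, 2.927)
t=0.600: state=(2.072, 2.761)
t=0.800: state=(2.100, 2.607)
t=1.000: state=(2.154, 2.469)
t=1.200: state=(2.234, 2.348)
t=1.400: state=(2.340, 2.248)
t=1.600: state=(2.470, 2.169)
t=1.800: state=(2.621, 2.113)
t=2.000: state=(2.793, 2.081)
t=2.200: state=(2.981, 2.074)
t=2.400: state=(3.180, 2.095)
t=2.600: state=(3.382, 2.145)
t=2.800: state=(3.576, 2.226)
t=3.000: state=(3.751, 2.339)
t=3.200: state=(3.890, 2.485)
t=3.400: state=(3.979, 2.660)
t=3.600: state=(4.006, 2.859)
t=3.800: state=(3.961, 3.070)
t=3.950: state=(3.882, 3.229)
compare at T: x=3.882, y=3.229

largest component: x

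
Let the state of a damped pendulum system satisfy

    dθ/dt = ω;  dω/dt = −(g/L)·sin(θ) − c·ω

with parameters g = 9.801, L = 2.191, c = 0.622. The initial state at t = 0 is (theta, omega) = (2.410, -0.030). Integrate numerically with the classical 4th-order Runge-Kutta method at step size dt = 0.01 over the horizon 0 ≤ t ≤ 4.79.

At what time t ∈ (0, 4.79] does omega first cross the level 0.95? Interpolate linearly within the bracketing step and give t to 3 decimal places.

t=0.000: state=(2.410, -0.030)
step 1 (dt=0.01): k1=(-0.030, -2.970), k2=(-0.045, -2.961), k3=(-0.045, -2.961), k4=(-0.060, -2.953); state += dt/6·(k1+2k2+2k3+k4)
t=0.010: state=(2.410, -0.060)
t=0.020: state=(2.409, -0.089)
t=0.030: state=(2.408, -0.118)
continuing one RK4 step at a time; state shown every 20 steps (Δt=0.2):
t=0.200: state=(2.346, -0.603)
t=0.400: state=(2.169, -1.178)
t=0.600: state=(1.872, -1.792)
t=0.800: state=(1.451, -2.414)
t=1.000: state=(0.916, -2.902)
t=1.200: state=(0.314, -3.038)
t=1.400: state=(-0.267, -2.692)
t=1.600: state=(-0.737, -1.964)
t=1.800: state=(-1.042, -1.074)
t=2.000: state=(-1.167, -0.191)
t=2.200: state=(-1.124, 0.602)
t=2.300: state=(-1.046, 0.949)
next step: t=2.310: state=(-1.037, 0.982) — omega has crossed 0.95
linear interpolation between t=2.300 (0.94938) and t=2.310 (0.98198) → t≈2.300

t = 2.300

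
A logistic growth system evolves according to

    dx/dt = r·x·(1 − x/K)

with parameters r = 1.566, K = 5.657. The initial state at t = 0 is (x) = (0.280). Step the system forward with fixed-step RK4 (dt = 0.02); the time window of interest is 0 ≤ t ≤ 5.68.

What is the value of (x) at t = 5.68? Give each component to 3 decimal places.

(x) = (5.642)

t=0.000: state=(0.280)
step 1 (dt=0.02): k1=(0.417), k2=(0.423), k3=(0.423), k4=(0.429); state += dt/6·(k1+2k2+2k3+k4)
t=0.020: state=(0.288)
t=0.040: state=(0.297)
t=0.060: state=(0.306)
continuing one RK4 step at a time; state shown every 10 steps (Δt=0.2):
t=0.200: state=(0.376)
t=0.400: state=(0.502)
t=0.600: state=(0.665)
t=0.800: state=(0.872)
t=1.000: state=(1.129)
t=1.200: state=(1.438)
t=1.400: state=(1.799)
t=1.600: state=(2.203)
t=1.800: state=(2.636)
t=2.000: state=(3.078)
t=2.200: state=(3.508)
t=2.400: state=(3.907)
t=2.600: state=(4.262)
t=2.800: state=(4.564)
t=3.000: state=(4.814)
t=3.200: state=(5.015)
t=3.400: state=(5.173)
t=3.600: state=(5.295)
t=3.800: state=(5.388)
t=4.000: state=(5.457)
t=4.200: state=(5.510)
t=4.400: state=(5.549)
t=4.600: state=(5.577)
t=4.800: state=(5.599)
t=5.000: state=(5.614)
t=5.200: state=(5.626)
t=5.400: state=(5.634)
t=5.600: state=(5.640)
t=5.680: state=(5.642)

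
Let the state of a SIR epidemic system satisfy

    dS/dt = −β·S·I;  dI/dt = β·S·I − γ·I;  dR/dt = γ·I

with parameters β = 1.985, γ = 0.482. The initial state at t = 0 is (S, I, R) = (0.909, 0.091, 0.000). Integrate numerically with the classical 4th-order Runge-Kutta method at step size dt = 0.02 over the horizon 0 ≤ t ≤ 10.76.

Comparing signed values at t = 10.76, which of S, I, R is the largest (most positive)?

largest component: R

t=0.000: state=(0.909, 0.091, 0.000)
step 1 (dt=0.02): k1=(-0.164, 0.120, 0.044), k2=(-0.166, 0.122, 0.044), k3=(-0.166, 0.122, 0.044), k4=(-0.168, 0.123, 0.045); state += dt/6·(k1+2k2+2k3+k4)
t=0.020: state=(0.906, 0.093, 0.001)
t=0.040: state=(0.902, 0.096, 0.002)
t=0.060: state=(0.899, 0.098, 0.003)
continuing one RK4 step at a time; state shown every 25 steps (Δt=0.5):
t=0.500: state=(0.802, 0.168, 0.031)
t=1.000: state=(0.645, 0.271, 0.083)
t=1.500: state=(0.468, 0.371, 0.161)
t=2.000: state=(0.314, 0.428, 0.258)
t=2.500: state=(0.204, 0.433, 0.363)
t=3.000: state=(0.134, 0.401, 0.464)
t=3.500: state=(0.092, 0.352, 0.555)
t=4.000: state=(0.067, 0.299, 0.634)
t=4.500: state=(0.051, 0.249, 0.700)
t=5.000: state=(0.041, 0.205, 0.754)
t=5.500: state=(0.034, 0.167, 0.799)
t=6.000: state=(0.029, 0.135, 0.835)
t=6.500: state=(0.026, 0.109, 0.865)
t=7.000: state=(0.023, 0.088, 0.889)
t=7.500: state=(0.022, 0.071, 0.908)
t=8.000: state=(0.020, 0.057, 0.923)
t=8.500: state=(0.019, 0.046, 0.935)
t=9.000: state=(0.019, 0.036, 0.945)
t=9.500: state=(0.018, 0.029, 0.953)
t=10.000: state=(0.018, 0.023, 0.959)
t=10.500: state=(0.017, 0.019, 0.964)
t=10.760: state=(0.017, 0.017, 0.966)
compare at T: S=0.017, I=0.017, R=0.966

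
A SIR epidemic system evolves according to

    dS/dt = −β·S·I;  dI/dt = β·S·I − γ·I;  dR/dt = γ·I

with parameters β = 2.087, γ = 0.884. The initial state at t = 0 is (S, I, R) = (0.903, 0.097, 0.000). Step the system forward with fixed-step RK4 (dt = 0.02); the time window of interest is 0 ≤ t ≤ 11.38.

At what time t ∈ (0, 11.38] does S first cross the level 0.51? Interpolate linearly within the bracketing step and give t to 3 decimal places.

t=0.000: state=(0.903, 0.097, 0.000)
step 1 (dt=0.02): k1=(-0.183, 0.097, 0.086), k2=(-0.184, 0.098, 0.087), k3=(-0.184, 0.098, 0.087), k4=(-0.186, 0.098, 0.087); state += dt/6·(k1+2k2+2k3+k4)
t=0.020: state=(0.899, 0.099, 0.002)
t=0.040: state=(0.896, 0.101, 0.003)
t=0.060: state=(0.892, 0.103, 0.005)
continuing one RK4 step at a time; state shown every 25 steps (Δt=0.5):
t=0.500: state=(0.794, 0.152, 0.055)
t=1.000: state=(0.658, 0.208, 0.134)
t=1.500: state=(0.517, 0.247, 0.236)
t=1.520: state=(0.512, 0.248, 0.240)
next step: t=1.540: state=(0.507, 0.249, 0.245) — S has crossed 0.51
linear interpolation between t=1.520 (0.51218) and t=1.540 (0.50691) → t≈1.528

t = 1.528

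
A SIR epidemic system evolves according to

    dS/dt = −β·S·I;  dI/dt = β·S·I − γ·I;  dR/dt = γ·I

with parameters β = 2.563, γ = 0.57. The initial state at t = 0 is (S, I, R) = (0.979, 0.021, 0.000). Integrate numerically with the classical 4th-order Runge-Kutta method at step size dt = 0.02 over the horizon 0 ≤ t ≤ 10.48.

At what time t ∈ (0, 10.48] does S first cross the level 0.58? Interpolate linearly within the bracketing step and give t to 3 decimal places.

t = 1.680

t=0.000: state=(0.979, 0.021, 0.000)
step 1 (dt=0.02): k1=(-0.053, 0.041, 0.012), k2=(-0.054, 0.041, 0.012), k3=(-0.054, 0.041, 0.012), k4=(-0.055, 0.042, 0.012); state += dt/6·(k1+2k2+2k3+k4)
t=0.020: state=(0.978, 0.022, 0.000)
t=0.040: state=(0.977, 0.023, 0.000)
t=0.060: state=(0.976, 0.024, 0.001)
continuing one RK4 step at a time; state shown every 25 steps (Δt=0.5):
t=0.500: state=(0.936, 0.054, 0.010)
t=1.000: state=(0.838, 0.128, 0.035)
t=1.500: state=(0.659, 0.253, 0.088)
t=1.660: state=(0.589, 0.298, 0.113)
next step: t=1.680: state=(0.580, 0.304, 0.116) — S has crossed 0.58
linear interpolation between t=1.660 (0.58897) and t=1.680 (0.57996) → t≈1.680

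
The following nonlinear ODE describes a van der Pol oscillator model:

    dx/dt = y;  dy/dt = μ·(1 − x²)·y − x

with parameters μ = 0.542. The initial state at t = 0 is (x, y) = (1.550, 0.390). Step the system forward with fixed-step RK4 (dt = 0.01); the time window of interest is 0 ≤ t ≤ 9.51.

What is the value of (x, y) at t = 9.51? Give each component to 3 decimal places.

(x, y) = (-1.995, -0.140)

t=0.000: state=(1.550, 0.390)
step 1 (dt=0.01): k1=(0.390, -1.846), k2=(0.381, -1.843), k3=(0.381, -1.843), k4=(0.372, -1.839); state += dt/6·(k1+2k2+2k3+k4)
t=0.010: state=(1.554, 0.372)
t=0.020: state=(1.557, 0.353)
t=0.030: state=(1.561, 0.335)
continuing one RK4 step at a time; state shown every 50 steps (Δt=0.5):
t=0.500: state=(1.537, -0.389)
t=1.000: state=(1.203, -0.924)
t=1.500: state=(0.616, -1.435)
t=2.000: state=(-0.239, -1.960)
t=2.500: state=(-1.231, -1.793)
t=3.000: state=(-1.833, -0.551)
t=3.500: state=(-1.844, 0.402)
t=4.000: state=(-1.505, 0.917)
t=4.500: state=(-0.935, 1.377)
t=5.000: state=(-0.106, 1.951)
t=5.500: state=(0.964, 2.160)
t=6.000: state=(1.802, 1.003)
t=6.500: state=(1.971, -0.201)
t=7.000: state=(1.707, -0.791)
t=7.500: state=(1.206, -1.218)
t=8.000: state=(0.471, -1.748)
t=8.500: state=(-0.545, -2.243)
t=9.000: state=(-1.571, -1.585)
t=9.500: state=(-1.993, -0.162)
t=9.510: state=(-1.995, -0.140)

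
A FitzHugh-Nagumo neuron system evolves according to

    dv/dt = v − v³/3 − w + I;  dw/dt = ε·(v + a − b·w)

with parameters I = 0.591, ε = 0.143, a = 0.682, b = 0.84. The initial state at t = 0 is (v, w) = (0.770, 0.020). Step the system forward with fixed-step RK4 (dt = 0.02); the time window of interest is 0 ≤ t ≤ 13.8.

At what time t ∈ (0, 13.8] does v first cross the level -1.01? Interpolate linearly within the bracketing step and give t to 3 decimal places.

t = 10.541

t=0.000: state=(0.770, 0.020)
step 1 (dt=0.02): k1=(1.189, 0.205), k2=(1.192, 0.207), k3=(1.191, 0.207), k4=(1.194, 0.208); state += dt/6·(k1+2k2+2k3+k4)
t=0.020: state=(0.794, 0.024)
t=0.040: state=(0.818, 0.028)
t=0.060: state=(0.842, 0.033)
continuing one RK4 step at a time; state shown every 25 steps (Δt=0.5):
t=0.500: state=(1.343, 0.140)
t=1.000: state=(1.686, 0.286)
t=1.500: state=(1.783, 0.438)
t=2.000: state=(1.771, 0.584)
t=2.500: state=(1.723, 0.718)
t=3.000: state=(1.664, 0.841)
t=3.500: state=(1.601, 0.953)
t=4.000: state=(1.535, 1.054)
t=4.500: state=(1.467, 1.144)
t=5.000: state=(1.397, 1.224)
t=5.500: state=(1.323, 1.294)
t=6.000: state=(1.244, 1.355)
t=6.500: state=(1.160, 1.407)
t=7.000: state=(1.067, 1.449)
t=7.500: state=(0.962, 1.483)
t=8.000: state=(0.838, 1.506)
t=8.500: state=(0.684, 1.519)
t=9.000: state=(0.478, 1.518)
t=9.500: state=(0.180, 1.500)
t=10.000: state=(-0.282, 1.458)
t=10.500: state=(-0.951, 1.378)
t=10.540: state=(-1.009, 1.370)
next step: t=10.560: state=(-1.038, 1.365) — v has crossed -1.01
linear interpolation between t=10.540 (-1.00898) and t=10.560 (-1.03783) → t≈10.541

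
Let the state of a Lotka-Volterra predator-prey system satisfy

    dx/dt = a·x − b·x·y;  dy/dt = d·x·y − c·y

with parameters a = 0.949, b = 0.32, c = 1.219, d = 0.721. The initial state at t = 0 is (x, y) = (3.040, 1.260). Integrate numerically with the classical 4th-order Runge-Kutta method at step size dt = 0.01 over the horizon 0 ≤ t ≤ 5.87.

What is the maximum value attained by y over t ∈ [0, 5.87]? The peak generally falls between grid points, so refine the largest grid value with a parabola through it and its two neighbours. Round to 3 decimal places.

t=0.000: state=(3.040, 1.260)
step 1 (dt=0.01): k1=(1.659, 1.226), k2=(1.658, 1.239), k3=(1.658, 1.239), k4=(1.656, 1.253); state += dt/6·(k1+2k2+2k3+k4)
t=0.010: state=(3.057, 1.272)
t=0.020: state=(3.073, 1.285)
t=0.030: state=(3.090, 1.298)
continuing one RK4 step at a time; state shown every 20 steps (Δt=0.2):
t=0.200: state=(3.360, 1.567)
t=0.400: state=(3.624, 2.034)
t=0.600: state=(3.768, 2.721)
t=0.800: state=(3.718, 3.668)
t=1.000: state=(3.428, 4.825)
t=1.200: state=(2.930, 5.992)
t=1.400: state=(2.342, 6.868)
t=1.600: state=(1.797, 7.246)
t=1.800: state=(1.369, 7.123)
t=2.000: state=(1.064, 6.643)
t=2.200: state=(0.858, 5.973)
t=2.400: state=(0.725, 5.243)
t=2.600: state=(0.641, 4.531)
t=2.800: state=(0.592, 3.880)
t=3.000: state=(0.569, 3.305)
t=3.200: state=(0.566, 2.810)
t=3.400: state=(0.580, 2.392)
t=3.600: state=(0.608, 2.041)
t=3.800: state=(0.652, 1.752)
t=4.000: state=(0.710, 1.514)
t=4.200: state=(0.784, 1.321)
t=4.400: state=(0.876, 1.167)
t=4.600: state=(0.986, 1.045)
t=4.800: state=(1.119, 0.953)
t=5.000: state=(1.275, 0.887)
t=5.200: state=(1.459, 0.847)
t=5.400: state=(1.672, 0.831)
t=5.600: state=(1.916, 0.843)
t=5.800: state=(2.192, 0.888)
t=5.870: state=(2.296, 0.914)
largest grid value and its neighbours: y(1.630)=7.25657, y(1.640)=7.25773, y(1.650)=7.25767
parabola through these three points peaks at t≈1.645 with y≈7.25785

max y = 7.258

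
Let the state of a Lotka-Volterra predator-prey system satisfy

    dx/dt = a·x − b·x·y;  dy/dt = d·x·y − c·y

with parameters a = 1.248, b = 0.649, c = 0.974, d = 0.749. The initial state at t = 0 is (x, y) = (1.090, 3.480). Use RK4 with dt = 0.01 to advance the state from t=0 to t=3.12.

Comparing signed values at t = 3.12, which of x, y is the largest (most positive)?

t=0.000: state=(1.090, 3.480)
step 1 (dt=0.01): k1=(-1.101, -0.548), k2=(-1.094, -0.562), k3=(-1.094, -0.562), k4=(-1.086, -0.576); state += dt/6·(k1+2k2+2k3+k4)
t=0.010: state=(1.079, 3.474)
t=0.020: state=(1.068, 3.468)
t=0.030: state=(1.058, 3.462)
continuing one RK4 step at a time; state shown every 20 steps (Δt=0.2):
t=0.200: state=(0.899, 3.322)
t=0.400: state=(0.760, 3.094)
t=0.600: state=(0.664, 2.832)
t=0.800: state=(0.601, 2.561)
t=1.000: state=(0.563, 2.299)
t=1.200: state=(0.545, 2.055)
t=1.400: state=(0.543, 1.835)
t=1.600: state=(0.557, 1.639)
t=1.800: state=(0.584, 1.469)
t=2.000: state=(0.625, 1.324)
t=2.200: state=(0.682, 1.201)
t=2.400: state=(0.754, 1.100)
t=2.600: state=(0.843, 1.020)
t=2.800: state=(0.952, 0.960)
t=3.000: state=(1.082, 0.920)
t=3.120: state=(1.170, 0.906)
compare at T: x=1.170, y=0.906

largest component: x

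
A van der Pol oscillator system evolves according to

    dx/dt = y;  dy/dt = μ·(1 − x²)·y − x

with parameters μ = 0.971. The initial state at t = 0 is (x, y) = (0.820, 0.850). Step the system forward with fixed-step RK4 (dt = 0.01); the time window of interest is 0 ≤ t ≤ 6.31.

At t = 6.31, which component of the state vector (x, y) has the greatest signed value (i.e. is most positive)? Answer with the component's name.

largest component: x

t=0.000: state=(0.820, 0.850)
step 1 (dt=0.01): k1=(0.850, -0.550), k2=(0.847, -0.560), k3=(0.847, -0.560), k4=(0.844, -0.571); state += dt/6·(k1+2k2+2k3+k4)
t=0.010: state=(0.828, 0.844)
t=0.020: state=(0.837, 0.839)
t=0.030: state=(0.845, 0.833)
continuing one RK4 step at a time; state shown every 25 steps (Δt=0.25):
t=0.250: state=(1.010, 0.650)
t=0.500: state=(1.137, 0.361)
t=0.750: state=(1.189, 0.051)
t=1.000: state=(1.165, -0.236)
t=1.250: state=(1.073, -0.495)
t=1.500: state=(0.918, -0.746)
t=1.750: state=(0.698, -1.023)
t=2.000: state=(0.402, -1.360)
t=2.250: state=(0.011, -1.772)
t=2.500: state=(-0.483, -2.159)
t=2.750: state=(-1.038, -2.182)
t=3.000: state=(-1.517, -1.556)
t=3.250: state=(-1.794, -0.668)
t=3.500: state=(-1.874, -0.024)
t=3.750: state=(-1.830, 0.338)
t=4.000: state=(-1.717, 0.548)
t=4.250: state=(-1.561, 0.701)
t=4.500: state=(-1.367, 0.852)
t=4.750: state=(-1.132, 1.037)
t=5.000: state=(-0.843, 1.290)
t=5.250: state=(-0.477, 1.653)
t=5.500: state=(-0.005, 2.139)
t=5.750: state=(0.590, 2.580)
t=6.000: state=(1.235, 2.434)
t=6.250: state=(1.734, 1.465)
t=6.310: state=(1.814, 1.192)
compare at T: x=1.814, y=1.192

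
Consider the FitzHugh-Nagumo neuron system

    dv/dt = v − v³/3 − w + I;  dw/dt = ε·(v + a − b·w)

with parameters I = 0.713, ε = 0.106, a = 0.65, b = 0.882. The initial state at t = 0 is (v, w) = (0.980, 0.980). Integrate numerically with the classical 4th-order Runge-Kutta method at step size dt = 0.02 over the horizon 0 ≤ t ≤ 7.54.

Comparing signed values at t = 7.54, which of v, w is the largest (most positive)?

t=0.000: state=(0.980, 0.980)
step 1 (dt=0.02): k1=(0.399, 0.081), k2=(0.399, 0.082), k3=(0.399, 0.082), k4=(0.398, 0.082); state += dt/6·(k1+2k2+2k3+k4)
t=0.020: state=(0.988, 0.982)
t=0.040: state=(0.996, 0.983)
t=0.060: state=(1.004, 0.985)
continuing one RK4 step at a time; state shown every 25 steps (Δt=0.5):
t=0.500: state=(1.165, 1.025)
t=1.000: state=(1.298, 1.076)
t=1.500: state=(1.372, 1.129)
t=2.000: state=(1.399, 1.183)
t=2.500: state=(1.394, 1.235)
t=3.000: state=(1.371, 1.284)
t=3.500: state=(1.337, 1.329)
t=4.000: state=(1.296, 1.371)
t=4.500: state=(1.250, 1.408)
t=5.000: state=(1.200, 1.440)
t=5.500: state=(1.146, 1.469)
t=6.000: state=(1.088, 1.493)
t=6.500: state=(1.024, 1.514)
t=7.000: state=(0.953, 1.529)
t=7.500: state=(0.871, 1.540)
t=7.540: state=(0.864, 1.541)
compare at T: v=0.864, w=1.541

largest component: w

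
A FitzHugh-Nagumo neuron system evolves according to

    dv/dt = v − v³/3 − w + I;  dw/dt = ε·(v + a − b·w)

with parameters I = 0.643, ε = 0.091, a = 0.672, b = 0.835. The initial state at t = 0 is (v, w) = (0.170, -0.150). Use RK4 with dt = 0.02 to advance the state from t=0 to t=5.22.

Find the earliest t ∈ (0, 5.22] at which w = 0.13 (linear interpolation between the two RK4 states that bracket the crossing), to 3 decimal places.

t = 1.676

t=0.000: state=(0.170, -0.150)
step 1 (dt=0.02): k1=(0.961, 0.088), k2=(0.970, 0.089), k3=(0.970, 0.089), k4=(0.978, 0.090); state += dt/6·(k1+2k2+2k3+k4)
t=0.020: state=(0.189, -0.148)
t=0.040: state=(0.209, -0.146)
t=0.060: state=(0.229, -0.145)
continuing one RK4 step at a time; state shown every 10 steps (Δt=0.2):
t=0.200: state=(0.380, -0.131)
t=0.400: state=(0.623, -0.108)
t=0.600: state=(0.892, -0.080)
t=0.800: state=(1.165, -0.048)
t=1.000: state=(1.413, -0.012)
t=1.200: state=(1.610, 0.028)
t=1.400: state=(1.747, 0.070)
t=1.600: state=(1.831, 0.113)
t=1.660: state=(1.849, 0.127)
next step: t=1.680: state=(1.854, 0.131) — w has crossed 0.13
linear interpolation between t=1.660 (0.12652) and t=1.680 (0.13091) → t≈1.676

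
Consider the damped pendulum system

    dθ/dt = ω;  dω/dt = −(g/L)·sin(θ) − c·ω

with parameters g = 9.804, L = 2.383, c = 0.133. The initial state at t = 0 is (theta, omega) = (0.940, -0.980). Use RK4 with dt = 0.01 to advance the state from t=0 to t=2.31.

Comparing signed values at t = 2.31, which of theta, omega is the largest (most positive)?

t=0.000: state=(0.940, -0.980)
step 1 (dt=0.01): k1=(-0.980, -3.192), k2=(-0.996, -3.178), k3=(-0.996, -3.178), k4=(-1.012, -3.164); state += dt/6·(k1+2k2+2k3+k4)
t=0.010: state=(0.930, -1.012)
t=0.020: state=(0.920, -1.043)
t=0.030: state=(0.909, -1.074)
continuing one RK4 step at a time; state shown every 10 steps (Δt=0.1):
t=0.100: state=(0.827, -1.283)
t=0.200: state=(0.685, -1.547)
t=0.300: state=(0.519, -1.758)
t=0.400: state=(0.335, -1.904)
t=0.500: state=(0.141, -1.976)
t=0.600: state=(-0.057, -1.966)
t=0.700: state=(-0.250, -1.877)
t=0.800: state=(-0.430, -1.716)
t=0.900: state=(-0.591, -1.493)
t=1.000: state=(-0.727, -1.222)
t=1.100: state=(-0.835, -0.918)
t=1.200: state=(-0.910, -0.592)
t=1.300: state=(-0.953, -0.256)
t=1.400: state=(-0.961, 0.083)
t=1.500: state=(-0.936, 0.414)
t=1.600: state=(-0.879, 0.731)
t=1.700: state=(-0.791, 1.025)
t=1.800: state=(-0.675, 1.286)
t=1.900: state=(-0.535, 1.501)
t=2.000: state=(-0.377, 1.662)
t=2.100: state=(-0.205, 1.757)
t=2.200: state=(-0.028, 1.781)
t=2.300: state=(0.149, 1.733)
t=2.310: state=(0.166, 1.724)
compare at T: theta=0.166, omega=1.724

largest component: omega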